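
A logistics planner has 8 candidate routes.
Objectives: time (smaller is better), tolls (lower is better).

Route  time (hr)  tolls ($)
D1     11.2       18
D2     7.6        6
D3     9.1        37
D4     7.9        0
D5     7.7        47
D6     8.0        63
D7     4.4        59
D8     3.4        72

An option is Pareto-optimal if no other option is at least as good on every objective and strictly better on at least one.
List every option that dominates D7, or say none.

none

D1: worse on time (11.2 vs 4.4).
D2: worse on time (7.6 vs 4.4).
D3: worse on time (9.1 vs 4.4).
D4: worse on time (7.9 vs 4.4).
D5: worse on time (7.7 vs 4.4).
D6: worse on time (8.0 vs 4.4).
D8: worse on tolls (72 vs 59).
No option dominates D7.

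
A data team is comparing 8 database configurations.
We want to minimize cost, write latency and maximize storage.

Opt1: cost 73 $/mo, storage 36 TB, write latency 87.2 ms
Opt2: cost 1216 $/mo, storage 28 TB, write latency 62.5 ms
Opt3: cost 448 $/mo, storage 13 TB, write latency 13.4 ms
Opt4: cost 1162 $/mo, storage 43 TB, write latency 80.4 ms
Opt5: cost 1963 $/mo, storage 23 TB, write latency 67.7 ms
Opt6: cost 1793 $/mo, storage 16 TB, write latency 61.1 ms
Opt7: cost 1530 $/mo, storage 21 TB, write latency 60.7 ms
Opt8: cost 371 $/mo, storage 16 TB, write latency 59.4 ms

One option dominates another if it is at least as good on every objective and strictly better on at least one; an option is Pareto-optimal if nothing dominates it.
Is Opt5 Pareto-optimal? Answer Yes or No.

Opt2 vs Opt5: cost 1216≤1963, storage 28≥23, write latency 62.5≤67.7 — Opt2 is at least as good on every objective and strictly better on at least one, so Opt2 dominates Opt5.

No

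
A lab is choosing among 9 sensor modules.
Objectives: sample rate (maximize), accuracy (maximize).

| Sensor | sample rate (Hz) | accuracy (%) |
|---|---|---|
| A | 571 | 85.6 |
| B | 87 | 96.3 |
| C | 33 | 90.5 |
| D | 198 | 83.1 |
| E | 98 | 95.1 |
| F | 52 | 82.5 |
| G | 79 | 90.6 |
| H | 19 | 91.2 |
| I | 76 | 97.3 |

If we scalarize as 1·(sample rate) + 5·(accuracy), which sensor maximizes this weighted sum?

A: 1·571 + 5·85.6 = 999.0
B: 1·87 + 5·96.3 = 568.5
C: 1·33 + 5·90.5 = 485.5
D: 1·198 + 5·83.1 = 613.5
E: 1·98 + 5·95.1 = 573.5
F: 1·52 + 5·82.5 = 464.5
G: 1·79 + 5·90.6 = 532.0
H: 1·19 + 5·91.2 = 475.0
I: 1·76 + 5·97.3 = 562.5
Highest: A at 999.0.

A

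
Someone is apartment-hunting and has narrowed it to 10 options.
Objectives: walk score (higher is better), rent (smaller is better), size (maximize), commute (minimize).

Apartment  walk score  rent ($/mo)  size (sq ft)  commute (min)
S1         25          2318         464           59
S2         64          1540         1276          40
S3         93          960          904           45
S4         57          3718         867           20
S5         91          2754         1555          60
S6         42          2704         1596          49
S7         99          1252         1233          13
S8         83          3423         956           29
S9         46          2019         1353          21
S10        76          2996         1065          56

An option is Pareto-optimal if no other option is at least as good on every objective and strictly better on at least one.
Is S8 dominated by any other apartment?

S7 vs S8: walk score 99≥83, rent 1252≤3423, size 1233≥956, commute 13≤29 — S7 is at least as good on every objective and strictly better on at least one, so S7 dominates S8.

Yes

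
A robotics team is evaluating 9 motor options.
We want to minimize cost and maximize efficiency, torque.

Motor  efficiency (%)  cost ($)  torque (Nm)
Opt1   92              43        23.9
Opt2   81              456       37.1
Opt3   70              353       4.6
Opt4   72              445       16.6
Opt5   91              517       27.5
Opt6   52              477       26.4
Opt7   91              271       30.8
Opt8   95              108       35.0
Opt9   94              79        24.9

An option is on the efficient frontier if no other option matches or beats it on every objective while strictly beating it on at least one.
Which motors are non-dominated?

Opt1, Opt2, Opt8, Opt9

Opt1: not dominated (best cost).
Opt2: not dominated (best torque).
Opt3: dominated by Opt1 (efficiency 92≥70, cost 43≤353, torque 23.9≥4.6).
Opt4: dominated by Opt1 (efficiency 92≥72, cost 43≤445, torque 23.9≥16.6).
Opt5: dominated by Opt7 (efficiency 91≥91, cost 271≤517, torque 30.8≥27.5).
Opt6: dominated by Opt2 (efficiency 81≥52, cost 456≤477, torque 37.1≥26.4).
Opt7: dominated by Opt8 (efficiency 95≥91, cost 108≤271, torque 35.0≥30.8).
Opt8: not dominated (best efficiency).
Opt9: not dominated.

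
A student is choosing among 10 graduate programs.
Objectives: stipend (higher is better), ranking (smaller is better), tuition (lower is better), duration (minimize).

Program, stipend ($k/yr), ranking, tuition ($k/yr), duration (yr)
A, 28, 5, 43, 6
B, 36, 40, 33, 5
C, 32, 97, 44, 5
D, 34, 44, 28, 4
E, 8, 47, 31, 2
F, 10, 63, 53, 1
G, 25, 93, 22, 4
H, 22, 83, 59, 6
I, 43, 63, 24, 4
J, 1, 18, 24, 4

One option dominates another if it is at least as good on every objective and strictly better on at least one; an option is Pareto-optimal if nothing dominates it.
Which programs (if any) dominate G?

A: worse on tuition (43 vs 22).
B: worse on tuition (33 vs 22).
C: worse on ranking (97 vs 93).
D: worse on tuition (28 vs 22).
E: worse on stipend (8 vs 25).
F: worse on stipend (10 vs 25).
H: worse on stipend (22 vs 25).
I: worse on tuition (24 vs 22).
J: worse on stipend (1 vs 25).
No option dominates G.

none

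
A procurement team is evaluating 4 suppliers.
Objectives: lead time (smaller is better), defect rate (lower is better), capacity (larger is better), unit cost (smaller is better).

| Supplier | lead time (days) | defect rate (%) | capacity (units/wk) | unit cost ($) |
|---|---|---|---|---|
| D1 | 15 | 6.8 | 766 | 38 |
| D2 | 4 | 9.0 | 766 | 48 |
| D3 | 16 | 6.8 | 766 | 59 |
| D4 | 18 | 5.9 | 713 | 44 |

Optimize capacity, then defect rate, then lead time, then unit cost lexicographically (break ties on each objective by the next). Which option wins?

D1

First maximize capacity: best is 766, kept {D1, D2, D3}.
Then minimize defect rate: best is 6.8, kept {D1, D3}.
Then minimize lead time: best is 15, kept {D1}.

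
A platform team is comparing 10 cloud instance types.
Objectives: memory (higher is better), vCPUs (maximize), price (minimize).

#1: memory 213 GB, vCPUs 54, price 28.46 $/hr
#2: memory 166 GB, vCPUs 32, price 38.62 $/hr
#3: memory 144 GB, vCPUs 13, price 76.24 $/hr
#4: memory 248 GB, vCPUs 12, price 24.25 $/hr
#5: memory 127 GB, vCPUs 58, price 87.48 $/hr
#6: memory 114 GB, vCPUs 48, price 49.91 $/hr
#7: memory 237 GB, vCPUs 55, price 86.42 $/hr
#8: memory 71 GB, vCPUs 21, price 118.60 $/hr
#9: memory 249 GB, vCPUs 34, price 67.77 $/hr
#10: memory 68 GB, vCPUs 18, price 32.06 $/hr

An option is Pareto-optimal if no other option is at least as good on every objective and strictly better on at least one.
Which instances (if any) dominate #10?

#1: memory 213≥68, vCPUs 54≥18, price 28.46≤32.06 — dominates #10.
Others (#2, #3, #4, #5, #6, #7, #8, #9) are each worse than #10 on at least one objective.

#1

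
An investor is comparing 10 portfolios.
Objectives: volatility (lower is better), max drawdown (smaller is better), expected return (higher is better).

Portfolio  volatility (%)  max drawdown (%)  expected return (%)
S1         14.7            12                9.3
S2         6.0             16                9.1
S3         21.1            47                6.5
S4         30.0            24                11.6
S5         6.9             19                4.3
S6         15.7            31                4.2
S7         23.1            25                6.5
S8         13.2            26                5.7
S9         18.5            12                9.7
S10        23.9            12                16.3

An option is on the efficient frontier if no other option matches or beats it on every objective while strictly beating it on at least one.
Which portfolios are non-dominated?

S1, S2, S9, S10

S1: not dominated.
S2: not dominated (best volatility).
S3: dominated by S1 (volatility 14.7≤21.1, max drawdown 12≤47, expected return 9.3≥6.5).
S4: dominated by S10 (volatility 23.9≤30.0, max drawdown 12≤24, expected return 16.3≥11.6).
S5: dominated by S2 (volatility 6.0≤6.9, max drawdown 16≤19, expected return 9.1≥4.3).
S6: dominated by S1 (volatility 14.7≤15.7, max drawdown 12≤31, expected return 9.3≥4.2).
S7: dominated by S1 (volatility 14.7≤23.1, max drawdown 12≤25, expected return 9.3≥6.5).
S8: dominated by S2 (volatility 6.0≤13.2, max drawdown 16≤26, expected return 9.1≥5.7).
S9: not dominated.
S10: not dominated (best expected return).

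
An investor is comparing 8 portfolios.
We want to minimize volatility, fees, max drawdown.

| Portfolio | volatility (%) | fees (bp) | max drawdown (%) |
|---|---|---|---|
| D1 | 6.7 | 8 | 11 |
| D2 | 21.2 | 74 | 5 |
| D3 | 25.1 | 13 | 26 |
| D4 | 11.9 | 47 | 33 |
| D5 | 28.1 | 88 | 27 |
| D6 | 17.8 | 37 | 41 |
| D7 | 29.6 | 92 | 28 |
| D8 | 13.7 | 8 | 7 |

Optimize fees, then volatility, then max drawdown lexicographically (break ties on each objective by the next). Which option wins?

First minimize fees: best is 8, kept {D1, D8}.
Then minimize volatility: best is 6.7, kept {D1}.

D1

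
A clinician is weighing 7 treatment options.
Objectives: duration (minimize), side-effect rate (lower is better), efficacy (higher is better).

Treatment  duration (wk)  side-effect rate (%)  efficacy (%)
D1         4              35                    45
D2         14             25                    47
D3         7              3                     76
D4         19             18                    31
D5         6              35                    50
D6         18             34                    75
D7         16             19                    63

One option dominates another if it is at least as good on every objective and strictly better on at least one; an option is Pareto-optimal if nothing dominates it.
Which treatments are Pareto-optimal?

D1, D3, D5

D1: not dominated (best duration).
D2: dominated by D3 (duration 7≤14, side-effect rate 3≤25, efficacy 76≥47).
D3: not dominated (best side-effect rate).
D4: dominated by D3 (duration 7≤19, side-effect rate 3≤18, efficacy 76≥31).
D5: not dominated.
D6: dominated by D3 (duration 7≤18, side-effect rate 3≤34, efficacy 76≥75).
D7: dominated by D3 (duration 7≤16, side-effect rate 3≤19, efficacy 76≥63).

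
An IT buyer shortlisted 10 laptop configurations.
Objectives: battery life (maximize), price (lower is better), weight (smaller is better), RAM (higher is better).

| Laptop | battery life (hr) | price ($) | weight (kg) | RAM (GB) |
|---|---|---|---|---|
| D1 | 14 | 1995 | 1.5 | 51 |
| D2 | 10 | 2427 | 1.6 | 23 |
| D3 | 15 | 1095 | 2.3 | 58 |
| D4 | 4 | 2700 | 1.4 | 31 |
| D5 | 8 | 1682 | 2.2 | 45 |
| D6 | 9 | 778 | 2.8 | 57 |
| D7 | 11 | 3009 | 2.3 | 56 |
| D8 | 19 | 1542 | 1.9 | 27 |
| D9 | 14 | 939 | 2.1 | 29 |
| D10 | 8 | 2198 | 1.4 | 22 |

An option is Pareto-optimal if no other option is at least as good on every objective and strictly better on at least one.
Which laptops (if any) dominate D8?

none

D1: worse on battery life (14 vs 19).
D2: worse on battery life (10 vs 19).
D3: worse on battery life (15 vs 19).
D4: worse on battery life (4 vs 19).
D5: worse on battery life (8 vs 19).
D6: worse on battery life (9 vs 19).
D7: worse on battery life (11 vs 19).
D9: worse on battery life (14 vs 19).
D10: worse on battery life (8 vs 19).
No option dominates D8.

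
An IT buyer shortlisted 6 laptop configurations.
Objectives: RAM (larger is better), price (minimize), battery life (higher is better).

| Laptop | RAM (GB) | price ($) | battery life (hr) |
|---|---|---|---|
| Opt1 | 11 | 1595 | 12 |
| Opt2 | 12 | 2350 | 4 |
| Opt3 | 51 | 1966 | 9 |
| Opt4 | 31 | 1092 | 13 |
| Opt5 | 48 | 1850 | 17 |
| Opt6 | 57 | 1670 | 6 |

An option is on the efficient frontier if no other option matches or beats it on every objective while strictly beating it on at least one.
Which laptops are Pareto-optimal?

Opt1: dominated by Opt4 (RAM 31≥11, price 1092≤1595, battery life 13≥12).
Opt2: dominated by Opt3 (RAM 51≥12, price 1966≤2350, battery life 9≥4).
Opt3: not dominated.
Opt4: not dominated (best price).
Opt5: not dominated (best battery life).
Opt6: not dominated (best RAM).

Opt3, Opt4, Opt5, Opt6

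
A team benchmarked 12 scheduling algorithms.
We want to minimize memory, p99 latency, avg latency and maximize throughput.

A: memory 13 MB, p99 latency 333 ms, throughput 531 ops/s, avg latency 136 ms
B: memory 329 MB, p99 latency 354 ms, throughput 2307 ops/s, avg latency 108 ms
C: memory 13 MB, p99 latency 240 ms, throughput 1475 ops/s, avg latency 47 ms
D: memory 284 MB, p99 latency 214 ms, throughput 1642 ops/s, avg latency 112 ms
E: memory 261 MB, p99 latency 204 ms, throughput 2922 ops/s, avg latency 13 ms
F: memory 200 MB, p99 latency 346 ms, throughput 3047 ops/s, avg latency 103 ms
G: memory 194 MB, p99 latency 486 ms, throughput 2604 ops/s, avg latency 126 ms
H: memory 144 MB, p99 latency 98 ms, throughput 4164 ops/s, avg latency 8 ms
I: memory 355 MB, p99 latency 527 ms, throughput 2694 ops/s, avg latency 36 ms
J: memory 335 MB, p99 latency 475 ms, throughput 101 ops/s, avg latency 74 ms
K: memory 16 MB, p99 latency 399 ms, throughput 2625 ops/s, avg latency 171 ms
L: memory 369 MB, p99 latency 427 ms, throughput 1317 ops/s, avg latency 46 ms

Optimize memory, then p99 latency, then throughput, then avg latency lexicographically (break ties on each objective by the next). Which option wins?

C

First minimize memory: best is 13, kept {A, C}.
Then minimize p99 latency: best is 240, kept {C}.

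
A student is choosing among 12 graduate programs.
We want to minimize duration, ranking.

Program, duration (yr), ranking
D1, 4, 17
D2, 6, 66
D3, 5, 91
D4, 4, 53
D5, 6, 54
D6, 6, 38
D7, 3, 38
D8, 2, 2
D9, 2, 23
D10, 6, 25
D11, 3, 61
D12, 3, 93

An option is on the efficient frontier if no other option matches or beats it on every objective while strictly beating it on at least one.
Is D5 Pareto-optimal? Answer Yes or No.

D1 vs D5: duration 4≤6, ranking 17≤54 — D1 is at least as good on every objective and strictly better on at least one, so D1 dominates D5.

No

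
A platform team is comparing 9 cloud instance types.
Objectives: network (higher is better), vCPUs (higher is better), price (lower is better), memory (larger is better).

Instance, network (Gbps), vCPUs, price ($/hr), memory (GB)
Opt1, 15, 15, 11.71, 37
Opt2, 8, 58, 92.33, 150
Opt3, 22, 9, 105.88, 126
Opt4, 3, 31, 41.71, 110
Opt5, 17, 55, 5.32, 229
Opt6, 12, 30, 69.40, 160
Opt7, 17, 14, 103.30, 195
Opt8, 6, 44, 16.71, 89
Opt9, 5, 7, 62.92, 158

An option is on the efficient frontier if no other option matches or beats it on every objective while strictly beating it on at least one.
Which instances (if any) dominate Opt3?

none

Opt1: worse on network (15 vs 22).
Opt2: worse on network (8 vs 22).
Opt4: worse on network (3 vs 22).
Opt5: worse on network (17 vs 22).
Opt6: worse on network (12 vs 22).
Opt7: worse on network (17 vs 22).
Opt8: worse on network (6 vs 22).
Opt9: worse on network (5 vs 22).
No option dominates Opt3.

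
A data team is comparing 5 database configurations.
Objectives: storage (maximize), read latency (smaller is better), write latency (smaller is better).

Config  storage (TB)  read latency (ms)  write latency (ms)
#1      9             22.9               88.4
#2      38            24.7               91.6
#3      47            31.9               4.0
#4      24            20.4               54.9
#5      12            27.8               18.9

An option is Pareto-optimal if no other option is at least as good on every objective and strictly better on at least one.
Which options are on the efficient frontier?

#2, #3, #4, #5

#1: dominated by #4 (storage 24≥9, read latency 20.4≤22.9, write latency 54.9≤88.4).
#2: not dominated.
#3: not dominated (best storage).
#4: not dominated (best read latency).
#5: not dominated.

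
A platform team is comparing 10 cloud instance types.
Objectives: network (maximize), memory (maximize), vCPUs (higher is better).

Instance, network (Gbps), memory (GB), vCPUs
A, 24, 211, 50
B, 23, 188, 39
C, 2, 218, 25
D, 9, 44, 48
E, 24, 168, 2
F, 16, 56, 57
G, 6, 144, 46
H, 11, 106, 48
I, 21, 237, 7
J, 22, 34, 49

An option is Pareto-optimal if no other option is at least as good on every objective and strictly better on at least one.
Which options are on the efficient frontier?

A, C, F, I

A: not dominated.
B: dominated by A (network 24≥23, memory 211≥188, vCPUs 50≥39).
C: not dominated.
D: dominated by A (network 24≥9, memory 211≥44, vCPUs 50≥48).
E: dominated by A (network 24≥24, memory 211≥168, vCPUs 50≥2).
F: not dominated (best vCPUs).
G: dominated by A (network 24≥6, memory 211≥144, vCPUs 50≥46).
H: dominated by A (network 24≥11, memory 211≥106, vCPUs 50≥48).
I: not dominated (best memory).
J: dominated by A (network 24≥22, memory 211≥34, vCPUs 50≥49).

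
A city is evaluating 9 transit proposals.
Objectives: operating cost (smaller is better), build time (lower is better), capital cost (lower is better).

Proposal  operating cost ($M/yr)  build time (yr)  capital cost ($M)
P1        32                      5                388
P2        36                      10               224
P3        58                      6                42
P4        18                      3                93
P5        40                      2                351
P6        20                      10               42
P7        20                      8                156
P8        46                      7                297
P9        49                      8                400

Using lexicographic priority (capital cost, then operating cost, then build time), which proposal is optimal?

P6

First minimize capital cost: best is 42, kept {P3, P6}.
Then minimize operating cost: best is 20, kept {P6}.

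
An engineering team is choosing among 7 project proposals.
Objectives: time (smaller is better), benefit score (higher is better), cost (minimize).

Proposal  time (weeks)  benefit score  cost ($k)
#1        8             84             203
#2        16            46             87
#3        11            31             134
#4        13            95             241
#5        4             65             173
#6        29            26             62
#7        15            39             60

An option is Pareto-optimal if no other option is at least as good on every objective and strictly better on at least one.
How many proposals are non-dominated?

6

#1: not dominated.
#2: not dominated.
#3: not dominated.
#4: not dominated (best benefit score).
#5: not dominated (best time).
#6: dominated by #7 (time 15≤29, benefit score 39≥26, cost 60≤62).
#7: not dominated (best cost).
Pareto-optimal: #1, #2, #3, #4, #5, #7 → 6.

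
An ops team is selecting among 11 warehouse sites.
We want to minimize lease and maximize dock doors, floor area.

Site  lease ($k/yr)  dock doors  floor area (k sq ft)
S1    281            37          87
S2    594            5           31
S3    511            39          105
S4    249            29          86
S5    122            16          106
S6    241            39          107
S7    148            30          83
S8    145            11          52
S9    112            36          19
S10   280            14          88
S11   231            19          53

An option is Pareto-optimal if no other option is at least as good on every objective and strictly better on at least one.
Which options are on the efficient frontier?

S5, S6, S7, S9

S1: dominated by S6 (lease 241≤281, dock doors 39≥37, floor area 107≥87).
S2: dominated by S1 (lease 281≤594, dock doors 37≥5, floor area 87≥31).
S3: dominated by S6 (lease 241≤511, dock doors 39≥39, floor area 107≥105).
S4: dominated by S6 (lease 241≤249, dock doors 39≥29, floor area 107≥86).
S5: not dominated.
S6: not dominated (best floor area).
S7: not dominated.
S8: dominated by S5 (lease 122≤145, dock doors 16≥11, floor area 106≥52).
S9: not dominated (best lease).
S10: dominated by S5 (lease 122≤280, dock doors 16≥14, floor area 106≥88).
S11: dominated by S7 (lease 148≤231, dock doors 30≥19, floor area 83≥53).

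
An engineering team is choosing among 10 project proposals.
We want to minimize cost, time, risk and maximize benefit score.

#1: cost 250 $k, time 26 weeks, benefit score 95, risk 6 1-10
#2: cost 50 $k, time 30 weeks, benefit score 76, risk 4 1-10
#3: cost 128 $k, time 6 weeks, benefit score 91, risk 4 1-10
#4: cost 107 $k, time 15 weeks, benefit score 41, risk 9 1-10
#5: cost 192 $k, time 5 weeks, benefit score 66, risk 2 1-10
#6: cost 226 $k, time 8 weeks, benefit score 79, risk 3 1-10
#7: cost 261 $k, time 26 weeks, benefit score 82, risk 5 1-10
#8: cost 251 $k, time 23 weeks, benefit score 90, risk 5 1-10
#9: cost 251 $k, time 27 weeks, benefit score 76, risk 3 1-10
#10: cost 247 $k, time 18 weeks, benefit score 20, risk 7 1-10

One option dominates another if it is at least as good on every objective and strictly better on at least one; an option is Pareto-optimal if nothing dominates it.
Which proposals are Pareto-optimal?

#1: not dominated (best benefit score).
#2: not dominated (best cost).
#3: not dominated.
#4: not dominated.
#5: not dominated (best time).
#6: not dominated.
#7: dominated by #3 (cost 128≤261, time 6≤26, benefit score 91≥82, risk 4≤5).
#8: dominated by #3 (cost 128≤251, time 6≤23, benefit score 91≥90, risk 4≤5).
#9: dominated by #6 (cost 226≤251, time 8≤27, benefit score 79≥76, risk 3≤3).
#10: dominated by #3 (cost 128≤247, time 6≤18, benefit score 91≥20, risk 4≤7).

#1, #2, #3, #4, #5, #6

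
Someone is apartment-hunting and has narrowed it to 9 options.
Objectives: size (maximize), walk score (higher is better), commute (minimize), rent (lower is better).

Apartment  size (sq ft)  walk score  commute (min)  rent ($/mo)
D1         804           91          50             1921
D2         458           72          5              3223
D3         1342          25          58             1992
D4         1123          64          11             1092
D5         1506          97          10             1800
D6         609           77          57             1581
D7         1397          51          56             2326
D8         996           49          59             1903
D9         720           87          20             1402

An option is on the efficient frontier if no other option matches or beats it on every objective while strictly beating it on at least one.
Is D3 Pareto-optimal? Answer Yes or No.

No

D5 vs D3: size 1506≥1342, walk score 97≥25, commute 10≤58, rent 1800≤1992 — D5 is at least as good on every objective and strictly better on at least one, so D5 dominates D3.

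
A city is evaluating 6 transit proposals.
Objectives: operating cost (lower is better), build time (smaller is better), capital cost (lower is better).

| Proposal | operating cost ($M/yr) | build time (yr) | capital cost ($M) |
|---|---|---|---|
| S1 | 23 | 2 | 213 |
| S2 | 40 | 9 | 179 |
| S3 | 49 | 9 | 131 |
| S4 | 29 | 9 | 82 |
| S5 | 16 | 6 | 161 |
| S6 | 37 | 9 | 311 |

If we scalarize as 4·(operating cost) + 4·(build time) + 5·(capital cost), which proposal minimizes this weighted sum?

S4

S1: 4·23 + 4·2 + 5·213 = 1165
S2: 4·40 + 4·9 + 5·179 = 1091
S3: 4·49 + 4·9 + 5·131 = 887
S4: 4·29 + 4·9 + 5·82 = 562
S5: 4·16 + 4·6 + 5·161 = 893
S6: 4·37 + 4·9 + 5·311 = 1739
Lowest: S4 at 562.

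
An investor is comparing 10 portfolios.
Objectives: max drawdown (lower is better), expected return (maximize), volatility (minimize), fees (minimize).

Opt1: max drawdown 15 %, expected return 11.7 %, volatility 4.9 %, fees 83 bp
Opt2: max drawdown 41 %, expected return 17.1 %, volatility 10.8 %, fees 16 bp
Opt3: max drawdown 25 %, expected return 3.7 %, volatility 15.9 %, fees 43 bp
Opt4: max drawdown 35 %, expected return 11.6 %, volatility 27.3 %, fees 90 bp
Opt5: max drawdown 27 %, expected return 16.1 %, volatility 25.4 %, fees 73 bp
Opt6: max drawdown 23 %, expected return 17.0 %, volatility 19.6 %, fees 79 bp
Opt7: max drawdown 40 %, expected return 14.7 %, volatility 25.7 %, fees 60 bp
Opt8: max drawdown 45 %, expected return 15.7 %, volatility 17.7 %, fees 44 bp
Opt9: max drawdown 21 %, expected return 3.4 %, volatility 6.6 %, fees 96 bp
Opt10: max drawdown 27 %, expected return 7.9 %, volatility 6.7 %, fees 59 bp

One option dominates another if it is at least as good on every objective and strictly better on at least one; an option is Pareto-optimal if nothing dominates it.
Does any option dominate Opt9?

Opt1 vs Opt9: max drawdown 15≤21, expected return 11.7≥3.4, volatility 4.9≤6.6, fees 83≤96 — Opt1 is at least as good on every objective and strictly better on at least one, so Opt1 dominates Opt9.

Yes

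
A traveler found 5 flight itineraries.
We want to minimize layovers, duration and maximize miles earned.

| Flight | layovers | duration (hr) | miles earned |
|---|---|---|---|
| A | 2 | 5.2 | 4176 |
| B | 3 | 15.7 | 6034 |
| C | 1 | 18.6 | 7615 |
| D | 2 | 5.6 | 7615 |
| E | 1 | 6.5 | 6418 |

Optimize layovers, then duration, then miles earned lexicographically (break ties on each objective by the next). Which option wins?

E

First minimize layovers: best is 1, kept {C, E}.
Then minimize duration: best is 6.5, kept {E}.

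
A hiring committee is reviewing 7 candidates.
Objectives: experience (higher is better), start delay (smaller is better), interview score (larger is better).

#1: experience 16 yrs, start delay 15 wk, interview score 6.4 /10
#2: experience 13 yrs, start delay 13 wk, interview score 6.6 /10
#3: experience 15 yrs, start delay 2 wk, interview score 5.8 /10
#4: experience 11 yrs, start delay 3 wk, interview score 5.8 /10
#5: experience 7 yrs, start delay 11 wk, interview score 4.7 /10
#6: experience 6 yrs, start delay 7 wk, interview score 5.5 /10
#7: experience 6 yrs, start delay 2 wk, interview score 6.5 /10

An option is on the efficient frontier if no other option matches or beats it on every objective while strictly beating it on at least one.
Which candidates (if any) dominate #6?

#3, #4, #7

#3: experience 15≥6, start delay 2≤7, interview score 5.8≥5.5 — dominates #6.
#4: experience 11≥6, start delay 3≤7, interview score 5.8≥5.5 — dominates #6.
#7: experience 6≥6, start delay 2≤7, interview score 6.5≥5.5 — dominates #6.
Others (#1, #2, #5) are each worse than #6 on at least one objective.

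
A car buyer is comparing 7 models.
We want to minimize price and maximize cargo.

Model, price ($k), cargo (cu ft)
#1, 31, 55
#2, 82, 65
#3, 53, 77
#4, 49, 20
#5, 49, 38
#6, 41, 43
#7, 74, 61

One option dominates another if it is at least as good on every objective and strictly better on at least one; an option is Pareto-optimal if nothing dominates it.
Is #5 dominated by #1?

Yes

#1 vs #5: price 31≤49, cargo 55≥38 — #1 is at least as good on every objective with at least one strict improvement.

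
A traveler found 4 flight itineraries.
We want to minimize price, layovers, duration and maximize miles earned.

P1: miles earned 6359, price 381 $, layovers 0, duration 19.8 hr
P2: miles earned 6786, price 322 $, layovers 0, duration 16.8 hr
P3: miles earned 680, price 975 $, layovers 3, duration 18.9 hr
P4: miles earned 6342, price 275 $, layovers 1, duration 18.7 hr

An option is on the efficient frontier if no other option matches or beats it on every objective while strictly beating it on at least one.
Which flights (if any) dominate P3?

P2: miles earned 6786≥680, price 322≤975, layovers 0≤3, duration 16.8≤18.9 — dominates P3.
P4: miles earned 6342≥680, price 275≤975, layovers 1≤3, duration 18.7≤18.9 — dominates P3.
Others (P1) are each worse than P3 on at least one objective.

P2, P4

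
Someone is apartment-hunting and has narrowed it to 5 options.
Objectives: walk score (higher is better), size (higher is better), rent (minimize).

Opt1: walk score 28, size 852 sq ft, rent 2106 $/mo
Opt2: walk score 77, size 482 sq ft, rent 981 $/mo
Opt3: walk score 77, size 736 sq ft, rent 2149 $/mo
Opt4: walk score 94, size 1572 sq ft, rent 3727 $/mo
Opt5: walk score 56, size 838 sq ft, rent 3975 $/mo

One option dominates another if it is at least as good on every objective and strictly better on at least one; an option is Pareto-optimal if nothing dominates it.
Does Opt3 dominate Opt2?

Opt3 vs Opt2: Opt3 is worse on rent (2149 vs 981), so it does not dominate Opt2.

No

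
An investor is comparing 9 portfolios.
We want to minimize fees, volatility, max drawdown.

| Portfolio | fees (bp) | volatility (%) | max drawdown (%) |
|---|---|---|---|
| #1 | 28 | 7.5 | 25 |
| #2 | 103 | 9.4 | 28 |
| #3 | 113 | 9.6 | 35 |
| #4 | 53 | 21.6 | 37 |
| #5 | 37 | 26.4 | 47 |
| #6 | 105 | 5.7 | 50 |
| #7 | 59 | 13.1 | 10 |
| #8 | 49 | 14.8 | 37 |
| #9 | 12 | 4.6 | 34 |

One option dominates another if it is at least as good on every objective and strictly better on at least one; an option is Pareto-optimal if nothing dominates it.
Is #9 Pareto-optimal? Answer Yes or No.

Yes

#1: worse on fees (28 vs 12).
#2: worse on fees (103 vs 12).
#3: worse on fees (113 vs 12).
#4: worse on fees (53 vs 12).
#5: worse on fees (37 vs 12).
#6: worse on fees (105 vs 12).
#7: worse on fees (59 vs 12).
#8: worse on fees (49 vs 12).
No option is at least as good as #9 on every objective and strictly better on one.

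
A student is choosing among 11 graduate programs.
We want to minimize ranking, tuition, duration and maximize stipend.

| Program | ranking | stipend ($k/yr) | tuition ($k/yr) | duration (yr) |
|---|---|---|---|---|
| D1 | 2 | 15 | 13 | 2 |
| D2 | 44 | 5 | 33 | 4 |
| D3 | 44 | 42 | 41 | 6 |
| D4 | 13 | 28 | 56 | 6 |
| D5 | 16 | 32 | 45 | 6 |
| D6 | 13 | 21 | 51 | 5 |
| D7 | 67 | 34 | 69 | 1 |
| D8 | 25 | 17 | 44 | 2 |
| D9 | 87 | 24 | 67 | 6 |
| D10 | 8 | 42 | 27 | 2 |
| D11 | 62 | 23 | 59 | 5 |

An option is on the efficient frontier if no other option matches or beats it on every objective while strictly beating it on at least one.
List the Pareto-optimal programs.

D1: not dominated (best ranking).
D2: dominated by D1 (ranking 2≤44, stipend 15≥5, tuition 13≤33, duration 2≤4).
D3: dominated by D10 (ranking 8≤44, stipend 42≥42, tuition 27≤41, duration 2≤6).
D4: dominated by D10 (ranking 8≤13, stipend 42≥28, tuition 27≤56, duration 2≤6).
D5: dominated by D10 (ranking 8≤16, stipend 42≥32, tuition 27≤45, duration 2≤6).
D6: dominated by D10 (ranking 8≤13, stipend 42≥21, tuition 27≤51, duration 2≤5).
D7: not dominated (best duration).
D8: dominated by D10 (ranking 8≤25, stipend 42≥17, tuition 27≤44, duration 2≤2).
D9: dominated by D3 (ranking 44≤87, stipend 42≥24, tuition 41≤67, duration 6≤6).
D10: not dominated.
D11: dominated by D10 (ranking 8≤62, stipend 42≥23, tuition 27≤59, duration 2≤5).

D1, D7, D10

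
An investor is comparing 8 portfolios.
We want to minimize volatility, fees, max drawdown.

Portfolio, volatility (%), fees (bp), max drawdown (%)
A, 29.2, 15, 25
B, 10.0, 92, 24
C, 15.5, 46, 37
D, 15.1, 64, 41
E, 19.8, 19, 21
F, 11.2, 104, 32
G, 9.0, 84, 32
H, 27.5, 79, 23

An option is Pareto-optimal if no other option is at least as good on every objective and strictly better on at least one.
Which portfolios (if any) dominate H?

E

E: volatility 19.8≤27.5, fees 19≤79, max drawdown 21≤23 — dominates H.
Others (A, B, C, D, F, G) are each worse than H on at least one objective.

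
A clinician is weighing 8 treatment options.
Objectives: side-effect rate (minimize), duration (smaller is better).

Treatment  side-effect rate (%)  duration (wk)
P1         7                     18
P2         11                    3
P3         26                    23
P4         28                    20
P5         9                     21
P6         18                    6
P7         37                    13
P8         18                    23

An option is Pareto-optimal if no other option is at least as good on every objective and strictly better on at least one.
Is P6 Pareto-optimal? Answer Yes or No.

No

P2 vs P6: side-effect rate 11≤18, duration 3≤6 — P2 is at least as good on every objective and strictly better on at least one, so P2 dominates P6.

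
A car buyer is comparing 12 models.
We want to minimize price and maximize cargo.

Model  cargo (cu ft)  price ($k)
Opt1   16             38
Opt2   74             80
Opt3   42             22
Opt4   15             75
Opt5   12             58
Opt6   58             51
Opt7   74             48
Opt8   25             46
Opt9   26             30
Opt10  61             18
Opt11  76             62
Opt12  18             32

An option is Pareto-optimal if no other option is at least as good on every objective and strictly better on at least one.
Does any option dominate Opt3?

Yes

Opt10 vs Opt3: cargo 61≥42, price 18≤22 — Opt10 is at least as good on every objective and strictly better on at least one, so Opt10 dominates Opt3.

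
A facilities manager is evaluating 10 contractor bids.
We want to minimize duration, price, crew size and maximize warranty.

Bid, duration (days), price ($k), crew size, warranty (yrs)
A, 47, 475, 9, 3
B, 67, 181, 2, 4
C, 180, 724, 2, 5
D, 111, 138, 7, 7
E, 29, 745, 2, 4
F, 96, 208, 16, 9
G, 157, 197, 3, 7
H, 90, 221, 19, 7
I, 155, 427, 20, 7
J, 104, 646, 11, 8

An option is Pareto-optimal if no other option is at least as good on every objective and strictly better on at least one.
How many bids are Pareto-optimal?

9

A: not dominated.
B: not dominated.
C: not dominated.
D: not dominated (best price).
E: not dominated (best duration).
F: not dominated (best warranty).
G: not dominated.
H: not dominated.
I: dominated by D (duration 111≤155, price 138≤427, crew size 7≤20, warranty 7≥7).
J: not dominated.
Pareto-optimal: A, B, C, D, E, F, G, H, J → 9.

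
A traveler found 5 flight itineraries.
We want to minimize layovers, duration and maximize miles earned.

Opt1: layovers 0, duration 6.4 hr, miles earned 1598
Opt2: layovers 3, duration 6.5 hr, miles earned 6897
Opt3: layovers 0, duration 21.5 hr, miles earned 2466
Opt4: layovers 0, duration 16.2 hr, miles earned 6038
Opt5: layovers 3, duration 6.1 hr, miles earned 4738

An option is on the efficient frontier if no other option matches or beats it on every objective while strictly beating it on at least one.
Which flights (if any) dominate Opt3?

Opt4

Opt4: layovers 0≤0, duration 16.2≤21.5, miles earned 6038≥2466 — dominates Opt3.
Others (Opt1, Opt2, Opt5) are each worse than Opt3 on at least one objective.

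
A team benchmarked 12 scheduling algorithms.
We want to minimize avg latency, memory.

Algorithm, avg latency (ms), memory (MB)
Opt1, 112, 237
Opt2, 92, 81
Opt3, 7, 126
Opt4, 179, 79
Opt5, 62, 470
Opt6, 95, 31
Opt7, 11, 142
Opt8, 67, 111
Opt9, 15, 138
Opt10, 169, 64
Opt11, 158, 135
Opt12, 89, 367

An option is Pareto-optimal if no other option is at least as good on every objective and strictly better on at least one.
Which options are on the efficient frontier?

Opt1: dominated by Opt2 (avg latency 92≤112, memory 81≤237).
Opt2: not dominated.
Opt3: not dominated (best avg latency).
Opt4: dominated by Opt6 (avg latency 95≤179, memory 31≤79).
Opt5: dominated by Opt3 (avg latency 7≤62, memory 126≤470).
Opt6: not dominated (best memory).
Opt7: dominated by Opt3 (avg latency 7≤11, memory 126≤142).
Opt8: not dominated.
Opt9: dominated by Opt3 (avg latency 7≤15, memory 126≤138).
Opt10: dominated by Opt6 (avg latency 95≤169, memory 31≤64).
Opt11: dominated by Opt2 (avg latency 92≤158, memory 81≤135).
Opt12: dominated by Opt3 (avg latency 7≤89, memory 126≤367).

Opt2, Opt3, Opt6, Opt8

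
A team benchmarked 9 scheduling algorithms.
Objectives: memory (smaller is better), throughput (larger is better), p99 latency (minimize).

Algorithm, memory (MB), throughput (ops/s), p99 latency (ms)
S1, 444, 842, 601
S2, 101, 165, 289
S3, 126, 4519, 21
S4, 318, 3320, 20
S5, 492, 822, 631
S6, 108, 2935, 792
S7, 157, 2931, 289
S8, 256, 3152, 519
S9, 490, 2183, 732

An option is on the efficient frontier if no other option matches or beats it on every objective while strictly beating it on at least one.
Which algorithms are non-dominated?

S2, S3, S4, S6

S1: dominated by S3 (memory 126≤444, throughput 4519≥842, p99 latency 21≤601).
S2: not dominated (best memory).
S3: not dominated (best throughput).
S4: not dominated (best p99 latency).
S5: dominated by S1 (memory 444≤492, throughput 842≥822, p99 latency 601≤631).
S6: not dominated.
S7: dominated by S3 (memory 126≤157, throughput 4519≥2931, p99 latency 21≤289).
S8: dominated by S3 (memory 126≤256, throughput 4519≥3152, p99 latency 21≤519).
S9: dominated by S3 (memory 126≤490, throughput 4519≥2183, p99 latency 21≤732).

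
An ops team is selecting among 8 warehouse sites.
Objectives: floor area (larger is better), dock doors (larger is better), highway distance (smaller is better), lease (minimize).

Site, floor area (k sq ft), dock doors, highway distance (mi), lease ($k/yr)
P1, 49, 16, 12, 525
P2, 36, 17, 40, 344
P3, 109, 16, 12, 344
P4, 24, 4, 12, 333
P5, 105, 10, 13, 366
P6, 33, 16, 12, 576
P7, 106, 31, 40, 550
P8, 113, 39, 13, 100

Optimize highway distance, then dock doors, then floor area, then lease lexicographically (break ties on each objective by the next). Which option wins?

P3

First minimize highway distance: best is 12, kept {P1, P3, P4, P6}.
Then maximize dock doors: best is 16, kept {P1, P3, P6}.
Then maximize floor area: best is 109, kept {P3}.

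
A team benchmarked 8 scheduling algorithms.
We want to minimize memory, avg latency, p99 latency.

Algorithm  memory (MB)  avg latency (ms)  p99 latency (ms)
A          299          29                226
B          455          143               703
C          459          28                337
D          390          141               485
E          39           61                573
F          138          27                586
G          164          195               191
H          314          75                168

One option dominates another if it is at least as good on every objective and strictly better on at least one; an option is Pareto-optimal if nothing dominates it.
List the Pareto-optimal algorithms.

A, C, E, F, G, H

A: not dominated.
B: dominated by A (memory 299≤455, avg latency 29≤143, p99 latency 226≤703).
C: not dominated.
D: dominated by A (memory 299≤390, avg latency 29≤141, p99 latency 226≤485).
E: not dominated (best memory).
F: not dominated (best avg latency).
G: not dominated.
H: not dominated (best p99 latency).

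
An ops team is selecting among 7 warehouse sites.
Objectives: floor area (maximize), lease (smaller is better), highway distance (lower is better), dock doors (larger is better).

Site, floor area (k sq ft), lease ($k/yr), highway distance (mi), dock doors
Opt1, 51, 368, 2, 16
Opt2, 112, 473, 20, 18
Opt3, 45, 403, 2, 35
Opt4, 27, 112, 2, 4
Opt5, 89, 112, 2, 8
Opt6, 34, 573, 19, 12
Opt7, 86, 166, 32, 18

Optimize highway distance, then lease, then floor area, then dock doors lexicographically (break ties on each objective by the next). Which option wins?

Opt5

First minimize highway distance: best is 2, kept {Opt1, Opt3, Opt4, Opt5}.
Then minimize lease: best is 112, kept {Opt4, Opt5}.
Then maximize floor area: best is 89, kept {Opt5}.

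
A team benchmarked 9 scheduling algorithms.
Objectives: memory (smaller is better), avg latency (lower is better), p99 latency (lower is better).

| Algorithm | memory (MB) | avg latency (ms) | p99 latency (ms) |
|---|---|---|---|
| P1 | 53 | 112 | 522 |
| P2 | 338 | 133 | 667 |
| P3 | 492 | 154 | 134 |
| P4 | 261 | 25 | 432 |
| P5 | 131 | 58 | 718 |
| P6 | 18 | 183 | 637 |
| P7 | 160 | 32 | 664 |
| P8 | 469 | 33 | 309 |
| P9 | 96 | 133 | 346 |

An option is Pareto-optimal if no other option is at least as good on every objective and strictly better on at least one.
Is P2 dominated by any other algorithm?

P1 vs P2: memory 53≤338, avg latency 112≤133, p99 latency 522≤667 — P1 is at least as good on every objective and strictly better on at least one, so P1 dominates P2.

Yes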